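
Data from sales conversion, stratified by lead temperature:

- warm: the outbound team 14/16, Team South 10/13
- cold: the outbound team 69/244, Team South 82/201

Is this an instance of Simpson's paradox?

Warm: the outbound team 14/16 = 87.5%, Team South 10/13 = 76.9% → the outbound team
Cold: the outbound team 69/244 = 28.3%, Team South 82/201 = 40.8% → Team South
Overall: the outbound team 83/260 = 31.9%, Team South 92/214 = 43.0% → Team South
Neither sweeps: the outbound team wins 1 of 2 groups, Team South wins 1. Team South wins overall but not every group — no Simpson reversal.

No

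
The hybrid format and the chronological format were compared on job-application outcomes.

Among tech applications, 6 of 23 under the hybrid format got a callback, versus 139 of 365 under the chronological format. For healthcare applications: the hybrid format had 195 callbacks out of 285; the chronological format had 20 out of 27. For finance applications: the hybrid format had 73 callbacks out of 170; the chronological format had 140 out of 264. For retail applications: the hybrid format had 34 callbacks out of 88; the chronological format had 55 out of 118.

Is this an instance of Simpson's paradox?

Tech: the hybrid format 6/23 = 26.1%, the chronological format 139/365 = 38.1% → the chronological format
Healthcare: the hybrid format 195/285 = 68.4%, the chronological format 20/27 = 74.1% → the chronological format
Finance: the hybrid format 73/170 = 42.9%, the chronological format 140/264 = 53.0% → the chronological format
Retail: the hybrid format 34/88 = 38.6%, the chronological format 55/118 = 46.6% → the chronological format
Overall: the hybrid format 308/566 = 54.4%, the chronological format 354/774 = 45.7% → the hybrid format
The chronological format wins each industry group but the hybrid format wins overall — the comparison reverses. The chronological format's applications skew toward tech, which has a lower base rate.

Yes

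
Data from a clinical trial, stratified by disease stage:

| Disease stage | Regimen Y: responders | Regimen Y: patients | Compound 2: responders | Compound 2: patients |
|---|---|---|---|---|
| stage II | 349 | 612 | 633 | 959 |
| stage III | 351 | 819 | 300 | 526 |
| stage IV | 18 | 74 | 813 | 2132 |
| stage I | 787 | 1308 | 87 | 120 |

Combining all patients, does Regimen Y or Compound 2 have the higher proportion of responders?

Regimen Y

Stage II: Regimen Y 349/612 = 57.0%, Compound 2 633/959 = 66.0% → Compound 2
Stage III: Regimen Y 351/819 = 42.9%, Compound 2 300/526 = 57.0% → Compound 2
Stage IV: Regimen Y 18/74 = 24.3%, Compound 2 813/2132 = 38.1% → Compound 2
Stage I: Regimen Y 787/1308 = 60.2%, Compound 2 87/120 = 72.5% → Compound 2
Overall: Regimen Y 1505/2813 = 53.5%, Compound 2 1833/3737 = 49.1% → Regimen Y
(Compound 2 wins every disease group but Regimen Y wins overall — Compound 2's patients skew toward the low-rate stage IV group.)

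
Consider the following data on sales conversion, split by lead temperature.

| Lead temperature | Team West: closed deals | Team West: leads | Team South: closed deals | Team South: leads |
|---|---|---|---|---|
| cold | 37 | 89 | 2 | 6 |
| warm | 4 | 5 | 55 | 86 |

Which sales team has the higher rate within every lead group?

Cold: Team West 37/89 = 41.6%, Team South 2/6 = 33.3% → Team West
Warm: Team West 4/5 = 80.0%, Team South 55/86 = 64.0% → Team West
Team West has the higher rate in both groups.

Team West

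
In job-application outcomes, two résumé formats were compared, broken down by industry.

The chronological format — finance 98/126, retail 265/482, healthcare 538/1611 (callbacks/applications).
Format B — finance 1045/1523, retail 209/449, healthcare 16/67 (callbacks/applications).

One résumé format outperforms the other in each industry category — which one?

the chronological format

Finance: the chronological format 98/126 = 77.8%, Format B 1045/1523 = 68.6% → the chronological format
Retail: the chronological format 265/482 = 55.0%, Format B 209/449 = 46.5% → the chronological format
Healthcare: the chronological format 538/1611 = 33.4%, Format B 16/67 = 23.9% → the chronological format
The chronological format has the higher rate in all 3 groups.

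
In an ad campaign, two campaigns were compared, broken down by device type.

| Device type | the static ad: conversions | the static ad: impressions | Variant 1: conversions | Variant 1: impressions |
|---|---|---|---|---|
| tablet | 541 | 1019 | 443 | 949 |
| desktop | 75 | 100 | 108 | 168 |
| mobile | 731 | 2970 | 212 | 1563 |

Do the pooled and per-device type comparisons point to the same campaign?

Tablet: the static ad 541/1019 = 53.1%, Variant 1 443/949 = 46.7% → the static ad
Desktop: the static ad 75/100 = 75.0%, Variant 1 108/168 = 64.3% → the static ad
Mobile: the static ad 731/2970 = 24.6%, Variant 1 212/1563 = 13.6% → the static ad
Overall: the static ad 1347/4089 = 32.9%, Variant 1 763/2680 = 28.5% → the static ad
The static ad wins overall and in every device group — no reversal.

Yes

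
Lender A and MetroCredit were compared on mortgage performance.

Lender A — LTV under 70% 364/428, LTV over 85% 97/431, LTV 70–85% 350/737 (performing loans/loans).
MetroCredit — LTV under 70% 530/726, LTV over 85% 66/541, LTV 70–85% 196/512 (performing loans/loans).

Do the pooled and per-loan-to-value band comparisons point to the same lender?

Yes

LTV under 70%: Lender A 364/428 = 85.0%, MetroCredit 530/726 = 73.0% → Lender A
LTV over 85%: Lender A 97/431 = 22.5%, MetroCredit 66/541 = 12.2% → Lender A
LTV 70–85%: Lender A 350/737 = 47.5%, MetroCredit 196/512 = 38.3% → Lender A
Overall: Lender A 811/1596 = 50.8%, MetroCredit 792/1779 = 44.5% → Lender A
Lender A wins overall and in every loan-to-value group — no reversal.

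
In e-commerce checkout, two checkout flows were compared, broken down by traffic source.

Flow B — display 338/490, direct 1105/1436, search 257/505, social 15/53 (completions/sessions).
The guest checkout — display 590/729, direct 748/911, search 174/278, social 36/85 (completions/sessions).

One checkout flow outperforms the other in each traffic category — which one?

Display: Flow B 338/490 = 69.0%, the guest checkout 590/729 = 80.9% → the guest checkout
Direct: Flow B 1105/1436 = 76.9%, the guest checkout 748/911 = 82.1% → the guest checkout
Search: Flow B 257/505 = 50.9%, the guest checkout 174/278 = 62.6% → the guest checkout
Social: Flow B 15/53 = 28.3%, the guest checkout 36/85 = 42.4% → the guest checkout
The guest checkout has the higher rate in all 4 groups.

the guest checkout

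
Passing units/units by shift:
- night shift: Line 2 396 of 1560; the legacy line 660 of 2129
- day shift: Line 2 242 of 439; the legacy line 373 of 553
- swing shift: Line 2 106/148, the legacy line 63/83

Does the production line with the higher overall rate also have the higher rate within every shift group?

Night shift: Line 2 396/1560 = 25.4%, the legacy line 660/2129 = 31.0% → the legacy line
Day shift: Line 2 242/439 = 55.1%, the legacy line 373/553 = 67.5% → the legacy line
Swing shift: Line 2 106/148 = 71.6%, the legacy line 63/83 = 75.9% → the legacy line
Overall: Line 2 744/2147 = 34.7%, the legacy line 1096/2765 = 39.6% → the legacy line
The legacy line wins overall and in every shift group — no reversal.

Yes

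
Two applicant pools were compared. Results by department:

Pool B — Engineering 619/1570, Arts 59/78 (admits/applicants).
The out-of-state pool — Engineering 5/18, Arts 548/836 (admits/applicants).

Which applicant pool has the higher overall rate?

Engineering: Pool B 619/1570 = 39.4%, the out-of-state pool 5/18 = 27.8% → Pool B
Arts: Pool B 59/78 = 75.6%, the out-of-state pool 548/836 = 65.6% → Pool B
Overall: Pool B 678/1648 = 41.1%, the out-of-state pool 553/854 = 64.8% → the out-of-state pool
(Pool B wins every department group but the out-of-state pool wins overall — Pool B's applicants skew toward the low-rate Engineering group.)

the out-of-state pool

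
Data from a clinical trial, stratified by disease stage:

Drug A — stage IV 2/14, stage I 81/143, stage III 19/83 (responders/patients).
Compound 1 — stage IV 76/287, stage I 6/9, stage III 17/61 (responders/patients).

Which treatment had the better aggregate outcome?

Stage IV: Drug A 2/14 = 14.3%, Compound 1 76/287 = 26.5% → Compound 1
Stage I: Drug A 81/143 = 56.6%, Compound 1 6/9 = 66.7% → Compound 1
Stage III: Drug A 19/83 = 22.9%, Compound 1 17/61 = 27.9% → Compound 1
Overall: Drug A 102/240 = 42.5%, Compound 1 99/357 = 27.7% → Drug A
(Compound 1 wins every disease group but Drug A wins overall — Compound 1's patients skew toward the low-rate stage IV group.)

Drug A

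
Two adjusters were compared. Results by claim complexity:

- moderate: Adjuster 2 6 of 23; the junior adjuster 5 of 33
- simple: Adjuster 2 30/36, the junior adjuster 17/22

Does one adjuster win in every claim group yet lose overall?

Moderate: Adjuster 2 6/23 = 26.1%, the junior adjuster 5/33 = 15.2% → Adjuster 2
Simple: Adjuster 2 30/36 = 83.3%, the junior adjuster 17/22 = 77.3% → Adjuster 2
Overall: Adjuster 2 36/59 = 61.0%, the junior adjuster 22/55 = 40.0% → Adjuster 2
Adjuster 2 wins overall and in every claim group — no reversal.

No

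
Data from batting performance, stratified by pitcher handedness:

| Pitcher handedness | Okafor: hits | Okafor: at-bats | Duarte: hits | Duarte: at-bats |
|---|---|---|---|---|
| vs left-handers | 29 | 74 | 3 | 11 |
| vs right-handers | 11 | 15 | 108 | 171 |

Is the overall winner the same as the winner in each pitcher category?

Vs left-handers: Okafor 29/74 = 39.2%, Duarte 3/11 = 27.3% → Okafor
Vs right-handers: Okafor 11/15 = 73.3%, Duarte 108/171 = 63.2% → Okafor
Overall: Okafor 40/89 = 44.9%, Duarte 111/182 = 61.0% → Duarte
Okafor wins each pitcher group but Duarte wins overall — the comparison reverses. Okafor's at-bats skew toward vs left-handers, which has a lower base rate.

No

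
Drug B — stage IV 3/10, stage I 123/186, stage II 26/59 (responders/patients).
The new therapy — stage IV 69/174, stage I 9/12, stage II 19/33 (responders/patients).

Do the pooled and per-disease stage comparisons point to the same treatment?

Stage IV: Drug B 3/10 = 30.0%, the new therapy 69/174 = 39.7% → the new therapy
Stage I: Drug B 123/186 = 66.1%, the new therapy 9/12 = 75.0% → the new therapy
Stage II: Drug B 26/59 = 44.1%, the new therapy 19/33 = 57.6% → the new therapy
Overall: Drug B 152/255 = 59.6%, the new therapy 97/219 = 44.3% → Drug B
The new therapy wins each disease group but Drug B wins overall — the comparison reverses. The new therapy's patients skew toward stage IV, which has a lower base rate.

No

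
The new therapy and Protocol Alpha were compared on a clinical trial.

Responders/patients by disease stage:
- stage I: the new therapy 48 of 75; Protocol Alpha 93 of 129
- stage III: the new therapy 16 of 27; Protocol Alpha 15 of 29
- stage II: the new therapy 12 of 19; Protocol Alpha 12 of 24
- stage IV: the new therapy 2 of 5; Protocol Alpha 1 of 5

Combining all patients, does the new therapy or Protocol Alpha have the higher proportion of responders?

Protocol Alpha

Stage I: the new therapy 48/75 = 64.0%, Protocol Alpha 93/129 = 72.1% → Protocol Alpha
Stage III: the new therapy 16/27 = 59.3%, Protocol Alpha 15/29 = 51.7% → the new therapy
Stage II: the new therapy 12/19 = 63.2%, Protocol Alpha 12/24 = 50.0% → the new therapy
Stage IV: the new therapy 2/5 = 40.0%, Protocol Alpha 1/5 = 20.0% → the new therapy
Overall: the new therapy 78/126 = 61.9%, Protocol Alpha 121/187 = 64.7% → Protocol Alpha
(Neither sweeps every disease group, but Protocol Alpha has the higher pooled rate.)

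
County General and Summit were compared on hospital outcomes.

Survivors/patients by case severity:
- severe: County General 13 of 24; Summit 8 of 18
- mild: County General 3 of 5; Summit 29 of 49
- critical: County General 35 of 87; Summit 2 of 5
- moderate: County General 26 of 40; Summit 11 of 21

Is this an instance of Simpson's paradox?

Severe: County General 13/24 = 54.2%, Summit 8/18 = 44.4% → County General
Mild: County General 3/5 = 60.0%, Summit 29/49 = 59.2% → County General
Critical: County General 35/87 = 40.2%, Summit 2/5 = 40.0% → County General
Moderate: County General 26/40 = 65.0%, Summit 11/21 = 52.4% → County General
Overall: County General 77/156 = 49.4%, Summit 50/93 = 53.8% → Summit
County General wins each case group but Summit wins overall — the comparison reverses. County General's patients skew toward critical, which has a lower base rate.

Yes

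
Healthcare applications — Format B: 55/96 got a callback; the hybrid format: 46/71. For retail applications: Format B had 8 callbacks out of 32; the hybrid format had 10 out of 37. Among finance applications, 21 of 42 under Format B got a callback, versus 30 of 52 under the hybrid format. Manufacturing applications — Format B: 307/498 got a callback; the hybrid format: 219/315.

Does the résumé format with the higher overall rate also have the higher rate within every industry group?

Healthcare: Format B 55/96 = 57.3%, the hybrid format 46/71 = 64.8% → the hybrid format
Retail: Format B 8/32 = 25.0%, the hybrid format 10/37 = 27.0% → the hybrid format
Finance: Format B 21/42 = 50.0%, the hybrid format 30/52 = 57.7% → the hybrid format
Manufacturing: Format B 307/498 = 61.6%, the hybrid format 219/315 = 69.5% → the hybrid format
Overall: Format B 391/668 = 58.5%, the hybrid format 305/475 = 64.2% → the hybrid format
The hybrid format wins overall and in every industry group — no reversal.

Yes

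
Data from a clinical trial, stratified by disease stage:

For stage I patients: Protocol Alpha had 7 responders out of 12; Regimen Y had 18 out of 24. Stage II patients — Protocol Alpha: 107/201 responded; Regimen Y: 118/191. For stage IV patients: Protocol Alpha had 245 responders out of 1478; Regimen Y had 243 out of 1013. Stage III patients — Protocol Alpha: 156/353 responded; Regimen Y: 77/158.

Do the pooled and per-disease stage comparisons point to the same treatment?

Stage I: Protocol Alpha 7/12 = 58.3%, Regimen Y 18/24 = 75.0% → Regimen Y
Stage II: Protocol Alpha 107/201 = 53.2%, Regimen Y 118/191 = 61.8% → Regimen Y
Stage IV: Protocol Alpha 245/1478 = 16.6%, Regimen Y 243/1013 = 24.0% → Regimen Y
Stage III: Protocol Alpha 156/353 = 44.2%, Regimen Y 77/158 = 48.7% → Regimen Y
Overall: Protocol Alpha 515/2044 = 25.2%, Regimen Y 456/1386 = 32.9% → Regimen Y
Regimen Y wins overall and in every disease group — no reversal.

Yes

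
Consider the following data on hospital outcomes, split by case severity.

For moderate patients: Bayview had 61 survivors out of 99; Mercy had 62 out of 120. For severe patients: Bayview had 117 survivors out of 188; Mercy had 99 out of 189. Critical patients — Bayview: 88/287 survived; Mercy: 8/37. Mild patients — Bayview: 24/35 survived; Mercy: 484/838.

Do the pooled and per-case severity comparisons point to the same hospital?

Moderate: Bayview 61/99 = 61.6%, Mercy 62/120 = 51.7% → Bayview
Severe: Bayview 117/188 = 62.2%, Mercy 99/189 = 52.4% → Bayview
Critical: Bayview 88/287 = 30.7%, Mercy 8/37 = 21.6% → Bayview
Mild: Bayview 24/35 = 68.6%, Mercy 484/838 = 57.8% → Bayview
Overall: Bayview 290/609 = 47.6%, Mercy 653/1184 = 55.2% → Mercy
Bayview wins each case group but Mercy wins overall — the comparison reverses. Bayview's patients skew toward critical, which has a lower base rate.

No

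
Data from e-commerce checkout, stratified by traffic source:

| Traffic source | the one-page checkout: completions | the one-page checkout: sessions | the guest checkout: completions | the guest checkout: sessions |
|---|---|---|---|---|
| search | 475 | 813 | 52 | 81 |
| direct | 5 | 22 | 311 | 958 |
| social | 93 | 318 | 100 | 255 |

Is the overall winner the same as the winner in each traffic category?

No

Search: the one-page checkout 475/813 = 58.4%, the guest checkout 52/81 = 64.2% → the guest checkout
Direct: the one-page checkout 5/22 = 22.7%, the guest checkout 311/958 = 32.5% → the guest checkout
Social: the one-page checkout 93/318 = 29.2%, the guest checkout 100/255 = 39.2% → the guest checkout
Overall: the one-page checkout 573/1153 = 49.7%, the guest checkout 463/1294 = 35.8% → the one-page checkout
The guest checkout wins each traffic group but the one-page checkout wins overall — the comparison reverses. The guest checkout's sessions skew toward direct, which has a lower base rate.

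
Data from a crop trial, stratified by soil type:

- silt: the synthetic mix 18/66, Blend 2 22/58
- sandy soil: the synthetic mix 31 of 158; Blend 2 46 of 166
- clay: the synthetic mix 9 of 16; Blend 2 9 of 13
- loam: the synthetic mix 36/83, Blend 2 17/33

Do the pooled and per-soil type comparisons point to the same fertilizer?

Silt: the synthetic mix 18/66 = 27.3%, Blend 2 22/58 = 37.9% → Blend 2
Sandy soil: the synthetic mix 31/158 = 19.6%, Blend 2 46/166 = 27.7% → Blend 2
Clay: the synthetic mix 9/16 = 56.2%, Blend 2 9/13 = 69.2% → Blend 2
Loam: the synthetic mix 36/83 = 43.4%, Blend 2 17/33 = 51.5% → Blend 2
Overall: the synthetic mix 94/323 = 29.1%, Blend 2 94/270 = 34.8% → Blend 2
Blend 2 wins overall and in every soil group — no reversal.

Yes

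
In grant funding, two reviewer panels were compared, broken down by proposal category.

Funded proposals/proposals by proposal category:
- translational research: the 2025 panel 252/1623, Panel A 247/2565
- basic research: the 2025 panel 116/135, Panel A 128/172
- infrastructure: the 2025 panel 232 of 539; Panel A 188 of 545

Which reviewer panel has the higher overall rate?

the 2025 panel

Translational research: the 2025 panel 252/1623 = 15.5%, Panel A 247/2565 = 9.6% → the 2025 panel
Basic research: the 2025 panel 116/135 = 85.9%, Panel A 128/172 = 74.4% → the 2025 panel
Infrastructure: the 2025 panel 232/539 = 43.0%, Panel A 188/545 = 34.5% → the 2025 panel
Overall: the 2025 panel 600/2297 = 26.1%, Panel A 563/3282 = 17.2% → the 2025 panel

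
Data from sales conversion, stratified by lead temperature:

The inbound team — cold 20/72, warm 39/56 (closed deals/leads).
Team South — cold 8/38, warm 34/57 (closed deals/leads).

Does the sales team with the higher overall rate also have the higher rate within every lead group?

Yes

Cold: the inbound team 20/72 = 27.8%, Team South 8/38 = 21.1% → the inbound team
Warm: the inbound team 39/56 = 69.6%, Team South 34/57 = 59.6% → the inbound team
Overall: the inbound team 59/128 = 46.1%, Team South 42/95 = 44.2% → the inbound team
The inbound team wins overall and in every lead group — no reversal.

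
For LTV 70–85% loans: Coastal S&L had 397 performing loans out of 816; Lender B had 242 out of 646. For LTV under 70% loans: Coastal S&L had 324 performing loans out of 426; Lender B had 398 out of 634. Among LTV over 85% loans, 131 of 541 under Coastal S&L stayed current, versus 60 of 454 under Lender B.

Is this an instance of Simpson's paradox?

No

LTV 70–85%: Coastal S&L 397/816 = 48.7%, Lender B 242/646 = 37.5% → Coastal S&L
LTV under 70%: Coastal S&L 324/426 = 76.1%, Lender B 398/634 = 62.8% → Coastal S&L
LTV over 85%: Coastal S&L 131/541 = 24.2%, Lender B 60/454 = 13.2% → Coastal S&L
Overall: Coastal S&L 852/1783 = 47.8%, Lender B 700/1734 = 40.4% → Coastal S&L
Coastal S&L wins overall and in every loan-to-value group — no reversal.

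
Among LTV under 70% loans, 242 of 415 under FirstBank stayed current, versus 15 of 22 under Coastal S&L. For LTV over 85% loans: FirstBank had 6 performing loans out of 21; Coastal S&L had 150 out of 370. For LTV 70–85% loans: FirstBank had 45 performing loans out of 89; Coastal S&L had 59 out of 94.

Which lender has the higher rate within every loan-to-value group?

Coastal S&L

LTV under 70%: FirstBank 242/415 = 58.3%, Coastal S&L 15/22 = 68.2% → Coastal S&L
LTV over 85%: FirstBank 6/21 = 28.6%, Coastal S&L 150/370 = 40.5% → Coastal S&L
LTV 70–85%: FirstBank 45/89 = 50.6%, Coastal S&L 59/94 = 62.8% → Coastal S&L
Coastal S&L has the higher rate in all 3 groups.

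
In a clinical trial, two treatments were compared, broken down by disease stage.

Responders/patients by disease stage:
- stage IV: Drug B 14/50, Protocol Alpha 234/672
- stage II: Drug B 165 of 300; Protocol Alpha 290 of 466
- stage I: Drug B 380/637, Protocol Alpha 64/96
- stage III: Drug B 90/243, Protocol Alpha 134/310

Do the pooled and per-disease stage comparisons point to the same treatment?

Stage IV: Drug B 14/50 = 28.0%, Protocol Alpha 234/672 = 34.8% → Protocol Alpha
Stage II: Drug B 165/300 = 55.0%, Protocol Alpha 290/466 = 62.2% → Protocol Alpha
Stage I: Drug B 380/637 = 59.7%, Protocol Alpha 64/96 = 66.7% → Protocol Alpha
Stage III: Drug B 90/243 = 37.0%, Protocol Alpha 134/310 = 43.2% → Protocol Alpha
Overall: Drug B 649/1230 = 52.8%, Protocol Alpha 722/1544 = 46.8% → Drug B
Protocol Alpha wins each disease group but Drug B wins overall — the comparison reverses. Protocol Alpha's patients skew toward stage IV, which has a lower base rate.

No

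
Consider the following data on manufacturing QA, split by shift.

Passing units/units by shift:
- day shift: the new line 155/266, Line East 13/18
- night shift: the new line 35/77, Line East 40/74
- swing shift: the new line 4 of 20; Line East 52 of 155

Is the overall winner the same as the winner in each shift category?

Day shift: the new line 155/266 = 58.3%, Line East 13/18 = 72.2% → Line East
Night shift: the new line 35/77 = 45.5%, Line East 40/74 = 54.1% → Line East
Swing shift: the new line 4/20 = 20.0%, Line East 52/155 = 33.5% → Line East
Overall: the new line 194/363 = 53.4%, Line East 105/247 = 42.5% → the new line
Line East wins each shift group but the new line wins overall — the comparison reverses. Line East's units skew toward swing shift, which has a lower base rate.

No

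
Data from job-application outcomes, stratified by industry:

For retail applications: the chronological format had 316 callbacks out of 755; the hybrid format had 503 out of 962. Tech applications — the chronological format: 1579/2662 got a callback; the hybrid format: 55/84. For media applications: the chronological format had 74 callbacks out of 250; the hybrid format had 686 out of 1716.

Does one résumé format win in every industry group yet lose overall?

Yes

Retail: the chronological format 316/755 = 41.9%, the hybrid format 503/962 = 52.3% → the hybrid format
Tech: the chronological format 1579/2662 = 59.3%, the hybrid format 55/84 = 65.5% → the hybrid format
Media: the chronological format 74/250 = 29.6%, the hybrid format 686/1716 = 40.0% → the hybrid format
Overall: the chronological format 1969/3667 = 53.7%, the hybrid format 1244/2762 = 45.0% → the chronological format
The hybrid format wins each industry group but the chronological format wins overall — the comparison reverses. The hybrid format's applications skew toward media, which has a lower base rate.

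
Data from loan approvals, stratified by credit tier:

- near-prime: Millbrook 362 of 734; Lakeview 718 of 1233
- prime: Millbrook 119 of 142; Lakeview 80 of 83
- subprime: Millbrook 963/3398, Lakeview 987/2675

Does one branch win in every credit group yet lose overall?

No

Near-prime: Millbrook 362/734 = 49.3%, Lakeview 718/1233 = 58.2% → Lakeview
Prime: Millbrook 119/142 = 83.8%, Lakeview 80/83 = 96.4% → Lakeview
Subprime: Millbrook 963/3398 = 28.3%, Lakeview 987/2675 = 36.9% → Lakeview
Overall: Millbrook 1444/4274 = 33.8%, Lakeview 1785/3991 = 44.7% → Lakeview
Lakeview wins overall and in every credit group — no reversal.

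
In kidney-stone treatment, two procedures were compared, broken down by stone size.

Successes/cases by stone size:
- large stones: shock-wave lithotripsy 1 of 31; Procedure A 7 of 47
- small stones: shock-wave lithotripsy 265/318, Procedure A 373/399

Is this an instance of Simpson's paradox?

Large stones: shock-wave lithotripsy 1/31 = 3.2%, Procedure A 7/47 = 14.9% → Procedure A
Small stones: shock-wave lithotripsy 265/318 = 83.3%, Procedure A 373/399 = 93.5% → Procedure A
Overall: shock-wave lithotripsy 266/349 = 76.2%, Procedure A 380/446 = 85.2% → Procedure A
Procedure A wins overall and in every stone group — no reversal.

No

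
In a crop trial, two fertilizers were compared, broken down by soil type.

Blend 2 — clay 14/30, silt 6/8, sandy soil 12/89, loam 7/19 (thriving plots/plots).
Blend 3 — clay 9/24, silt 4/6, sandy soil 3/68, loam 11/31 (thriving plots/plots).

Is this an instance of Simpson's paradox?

No

Clay: Blend 2 14/30 = 46.7%, Blend 3 9/24 = 37.5% → Blend 2
Silt: Blend 2 6/8 = 75.0%, Blend 3 4/6 = 66.7% → Blend 2
Sandy soil: Blend 2 12/89 = 13.5%, Blend 3 3/68 = 4.4% → Blend 2
Loam: Blend 2 7/19 = 36.8%, Blend 3 11/31 = 35.5% → Blend 2
Overall: Blend 2 39/146 = 26.7%, Blend 3 27/129 = 20.9% → Blend 2
Blend 2 wins overall and in every soil group — no reversal.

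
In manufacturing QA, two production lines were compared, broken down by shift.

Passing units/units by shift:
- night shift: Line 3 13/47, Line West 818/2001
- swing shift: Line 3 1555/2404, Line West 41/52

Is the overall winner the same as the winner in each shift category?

No

Night shift: Line 3 13/47 = 27.7%, Line West 818/2001 = 40.9% → Line West
Swing shift: Line 3 1555/2404 = 64.7%, Line West 41/52 = 78.8% → Line West
Overall: Line 3 1568/2451 = 64.0%, Line West 859/2053 = 41.8% → Line 3
Line West wins each shift group but Line 3 wins overall — the comparison reverses. Line West's units skew toward night shift, which has a lower base rate.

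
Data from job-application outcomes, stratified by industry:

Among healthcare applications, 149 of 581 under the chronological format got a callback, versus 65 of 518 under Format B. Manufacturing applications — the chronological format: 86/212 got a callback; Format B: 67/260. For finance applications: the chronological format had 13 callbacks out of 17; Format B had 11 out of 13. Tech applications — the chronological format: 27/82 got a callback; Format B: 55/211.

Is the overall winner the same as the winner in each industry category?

No

Healthcare: the chronological format 149/581 = 25.6%, Format B 65/518 = 12.5% → the chronological format
Manufacturing: the chronological format 86/212 = 40.6%, Format B 67/260 = 25.8% → the chronological format
Finance: the chronological format 13/17 = 76.5%, Format B 11/13 = 84.6% → Format B
Tech: the chronological format 27/82 = 32.9%, Format B 55/211 = 26.1% → the chronological format
Overall: the chronological format 275/892 = 30.8%, Format B 198/1002 = 19.8% → the chronological format
Neither sweeps: the chronological format wins 3 of 4 groups, Format B wins 1. The chronological format wins overall but not every group — no Simpson reversal.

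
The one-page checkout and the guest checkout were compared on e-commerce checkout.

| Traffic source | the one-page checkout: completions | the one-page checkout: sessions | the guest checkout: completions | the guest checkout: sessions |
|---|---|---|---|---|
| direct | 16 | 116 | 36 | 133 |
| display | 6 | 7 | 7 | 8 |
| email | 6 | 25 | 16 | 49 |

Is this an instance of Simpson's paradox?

No

Direct: the one-page checkout 16/116 = 13.8%, the guest checkout 36/133 = 27.1% → the guest checkout
Display: the one-page checkout 6/7 = 85.7%, the guest checkout 7/8 = 87.5% → the guest checkout
Email: the one-page checkout 6/25 = 24.0%, the guest checkout 16/49 = 32.7% → the guest checkout
Overall: the one-page checkout 28/148 = 18.9%, the guest checkout 59/190 = 31.1% → the guest checkout
The guest checkout wins overall and in every traffic group — no reversal.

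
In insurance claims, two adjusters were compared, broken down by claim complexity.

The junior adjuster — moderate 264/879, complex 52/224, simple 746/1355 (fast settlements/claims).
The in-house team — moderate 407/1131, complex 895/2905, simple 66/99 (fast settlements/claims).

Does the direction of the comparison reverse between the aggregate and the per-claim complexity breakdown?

Yes

Moderate: the junior adjuster 264/879 = 30.0%, the in-house team 407/1131 = 36.0% → the in-house team
Complex: the junior adjuster 52/224 = 23.2%, the in-house team 895/2905 = 30.8% → the in-house team
Simple: the junior adjuster 746/1355 = 55.1%, the in-house team 66/99 = 66.7% → the in-house team
Overall: the junior adjuster 1062/2458 = 43.2%, the in-house team 1368/4135 = 33.1% → the junior adjuster
The in-house team wins each claim group but the junior adjuster wins overall — the comparison reverses. The in-house team's claims skew toward complex, which has a lower base rate.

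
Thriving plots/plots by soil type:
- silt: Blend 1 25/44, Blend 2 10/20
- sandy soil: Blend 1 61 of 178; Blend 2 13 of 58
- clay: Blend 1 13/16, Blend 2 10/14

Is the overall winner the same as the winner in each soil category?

Silt: Blend 1 25/44 = 56.8%, Blend 2 10/20 = 50.0% → Blend 1
Sandy soil: Blend 1 61/178 = 34.3%, Blend 2 13/58 = 22.4% → Blend 1
Clay: Blend 1 13/16 = 81.2%, Blend 2 10/14 = 71.4% → Blend 1
Overall: Blend 1 99/238 = 41.6%, Blend 2 33/92 = 35.9% → Blend 1
Blend 1 wins overall and in every soil group — no reversal.

Yes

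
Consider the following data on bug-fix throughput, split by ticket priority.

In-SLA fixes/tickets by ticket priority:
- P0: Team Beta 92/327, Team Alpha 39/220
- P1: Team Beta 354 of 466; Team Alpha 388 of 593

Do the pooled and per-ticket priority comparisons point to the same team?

Yes

P0: Team Beta 92/327 = 28.1%, Team Alpha 39/220 = 17.7% → Team Beta
P1: Team Beta 354/466 = 76.0%, Team Alpha 388/593 = 65.4% → Team Beta
Overall: Team Beta 446/793 = 56.2%, Team Alpha 427/813 = 52.5% → Team Beta
Team Beta wins overall and in every ticket group — no reversal.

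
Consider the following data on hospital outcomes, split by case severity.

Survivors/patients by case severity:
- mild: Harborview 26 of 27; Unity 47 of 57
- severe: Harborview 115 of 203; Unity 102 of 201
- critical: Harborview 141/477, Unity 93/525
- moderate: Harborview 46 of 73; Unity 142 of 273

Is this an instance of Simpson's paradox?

No

Mild: Harborview 26/27 = 96.3%, Unity 47/57 = 82.5% → Harborview
Severe: Harborview 115/203 = 56.7%, Unity 102/201 = 50.7% → Harborview
Critical: Harborview 141/477 = 29.6%, Unity 93/525 = 17.7% → Harborview
Moderate: Harborview 46/73 = 63.0%, Unity 142/273 = 52.0% → Harborview
Overall: Harborview 328/780 = 42.1%, Unity 384/1056 = 36.4% → Harborview
Harborview wins overall and in every case group — no reversal.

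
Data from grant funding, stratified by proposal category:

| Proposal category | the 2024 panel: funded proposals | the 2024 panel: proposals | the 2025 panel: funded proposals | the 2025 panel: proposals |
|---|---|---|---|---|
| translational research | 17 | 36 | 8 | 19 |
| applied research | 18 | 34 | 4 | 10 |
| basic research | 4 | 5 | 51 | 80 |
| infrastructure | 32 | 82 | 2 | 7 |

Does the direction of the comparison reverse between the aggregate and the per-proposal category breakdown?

Yes

Translational research: the 2024 panel 17/36 = 47.2%, the 2025 panel 8/19 = 42.1% → the 2024 panel
Applied research: the 2024 panel 18/34 = 52.9%, the 2025 panel 4/10 = 40.0% → the 2024 panel
Basic research: the 2024 panel 4/5 = 80.0%, the 2025 panel 51/80 = 63.8% → the 2024 panel
Infrastructure: the 2024 panel 32/82 = 39.0%, the 2025 panel 2/7 = 28.6% → the 2024 panel
Overall: the 2024 panel 71/157 = 45.2%, the 2025 panel 65/116 = 56.0% → the 2025 panel
The 2024 panel wins each proposal group but the 2025 panel wins overall — the comparison reverses. The 2024 panel's proposals skew toward infrastructure, which has a lower base rate.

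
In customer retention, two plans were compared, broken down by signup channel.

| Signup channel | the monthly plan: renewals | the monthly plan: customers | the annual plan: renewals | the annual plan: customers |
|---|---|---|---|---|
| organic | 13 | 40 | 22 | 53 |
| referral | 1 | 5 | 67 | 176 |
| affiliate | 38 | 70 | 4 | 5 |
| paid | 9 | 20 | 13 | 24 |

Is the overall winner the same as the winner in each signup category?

No

Organic: the monthly plan 13/40 = 32.5%, the annual plan 22/53 = 41.5% → the annual plan
Referral: the monthly plan 1/5 = 20.0%, the annual plan 67/176 = 38.1% → the annual plan
Affiliate: the monthly plan 38/70 = 54.3%, the annual plan 4/5 = 80.0% → the annual plan
Paid: the monthly plan 9/20 = 45.0%, the annual plan 13/24 = 54.2% → the annual plan
Overall: the monthly plan 61/135 = 45.2%, the annual plan 106/258 = 41.1% → the monthly plan
The annual plan wins each signup group but the monthly plan wins overall — the comparison reverses. The annual plan's customers skew toward referral, which has a lower base rate.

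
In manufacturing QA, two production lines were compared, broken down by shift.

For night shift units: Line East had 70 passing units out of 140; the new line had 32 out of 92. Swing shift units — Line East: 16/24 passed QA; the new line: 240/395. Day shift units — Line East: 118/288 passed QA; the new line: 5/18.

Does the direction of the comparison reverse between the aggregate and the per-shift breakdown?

Yes

Night shift: Line East 70/140 = 50.0%, the new line 32/92 = 34.8% → Line East
Swing shift: Line East 16/24 = 66.7%, the new line 240/395 = 60.8% → Line East
Day shift: Line East 118/288 = 41.0%, the new line 5/18 = 27.8% → Line East
Overall: Line East 204/452 = 45.1%, the new line 277/505 = 54.9% → the new line
Line East wins each shift group but the new line wins overall — the comparison reverses. Line East's units skew toward day shift, which has a lower base rate.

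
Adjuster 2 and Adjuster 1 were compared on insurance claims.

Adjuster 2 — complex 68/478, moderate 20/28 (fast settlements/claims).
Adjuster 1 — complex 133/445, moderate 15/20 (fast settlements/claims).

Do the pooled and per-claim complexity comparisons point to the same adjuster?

Yes

Complex: Adjuster 2 68/478 = 14.2%, Adjuster 1 133/445 = 29.9% → Adjuster 1
Moderate: Adjuster 2 20/28 = 71.4%, Adjuster 1 15/20 = 75.0% → Adjuster 1
Overall: Adjuster 2 88/506 = 17.4%, Adjuster 1 148/465 = 31.8% → Adjuster 1
Adjuster 1 wins overall and in every claim group — no reversal.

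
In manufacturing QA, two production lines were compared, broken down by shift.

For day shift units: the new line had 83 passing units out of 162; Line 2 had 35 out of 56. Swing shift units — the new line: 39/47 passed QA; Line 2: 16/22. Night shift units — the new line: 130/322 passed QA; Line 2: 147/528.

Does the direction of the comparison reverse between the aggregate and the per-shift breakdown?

No

Day shift: the new line 83/162 = 51.2%, Line 2 35/56 = 62.5% → Line 2
Swing shift: the new line 39/47 = 83.0%, Line 2 16/22 = 72.7% → the new line
Night shift: the new line 130/322 = 40.4%, Line 2 147/528 = 27.8% → the new line
Overall: the new line 252/531 = 47.5%, Line 2 198/606 = 32.7% → the new line
Neither sweeps: the new line wins 2 of 3 groups, Line 2 wins 1. The new line wins overall but not every group — no Simpson reversal.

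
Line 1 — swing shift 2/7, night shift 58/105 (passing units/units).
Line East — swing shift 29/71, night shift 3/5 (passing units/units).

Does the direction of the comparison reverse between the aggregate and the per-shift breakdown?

Swing shift: Line 1 2/7 = 28.6%, Line East 29/71 = 40.8% → Line East
Night shift: Line 1 58/105 = 55.2%, Line East 3/5 = 60.0% → Line East
Overall: Line 1 60/112 = 53.6%, Line East 32/76 = 42.1% → Line 1
Line East wins each shift group but Line 1 wins overall — the comparison reverses. Line East's units skew toward swing shift, which has a lower base rate.

Yes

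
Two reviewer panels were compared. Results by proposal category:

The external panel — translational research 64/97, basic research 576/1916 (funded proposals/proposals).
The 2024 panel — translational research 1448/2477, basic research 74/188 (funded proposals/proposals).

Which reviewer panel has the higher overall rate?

the 2024 panel

Translational research: the external panel 64/97 = 66.0%, the 2024 panel 1448/2477 = 58.5% → the external panel
Basic research: the external panel 576/1916 = 30.1%, the 2024 panel 74/188 = 39.4% → the 2024 panel
Overall: the external panel 640/2013 = 31.8%, the 2024 panel 1522/2665 = 57.1% → the 2024 panel
(Neither sweeps every proposal group, but the 2024 panel has the higher pooled rate.)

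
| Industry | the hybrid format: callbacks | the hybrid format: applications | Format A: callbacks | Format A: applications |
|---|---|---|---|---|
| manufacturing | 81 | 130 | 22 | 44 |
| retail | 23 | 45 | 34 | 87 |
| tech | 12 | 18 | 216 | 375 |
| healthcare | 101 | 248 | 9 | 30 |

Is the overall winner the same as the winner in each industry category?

No

Manufacturing: the hybrid format 81/130 = 62.3%, Format A 22/44 = 50.0% → the hybrid format
Retail: the hybrid format 23/45 = 51.1%, Format A 34/87 = 39.1% → the hybrid format
Tech: the hybrid format 12/18 = 66.7%, Format A 216/375 = 57.6% → the hybrid format
Healthcare: the hybrid format 101/248 = 40.7%, Format A 9/30 = 30.0% → the hybrid format
Overall: the hybrid format 217/441 = 49.2%, Format A 281/536 = 52.4% → Format A
The hybrid format wins each industry group but Format A wins overall — the comparison reverses. The hybrid format's applications skew toward healthcare, which has a lower base rate.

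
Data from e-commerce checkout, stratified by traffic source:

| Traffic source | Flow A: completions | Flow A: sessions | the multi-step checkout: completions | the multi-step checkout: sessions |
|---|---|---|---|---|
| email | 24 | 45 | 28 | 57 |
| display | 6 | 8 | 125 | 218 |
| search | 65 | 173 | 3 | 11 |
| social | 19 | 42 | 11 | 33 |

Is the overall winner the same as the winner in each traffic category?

No

Email: Flow A 24/45 = 53.3%, the multi-step checkout 28/57 = 49.1% → Flow A
Display: Flow A 6/8 = 75.0%, the multi-step checkout 125/218 = 57.3% → Flow A
Search: Flow A 65/173 = 37.6%, the multi-step checkout 3/11 = 27.3% → Flow A
Social: Flow A 19/42 = 45.2%, the multi-step checkout 11/33 = 33.3% → Flow A
Overall: Flow A 114/268 = 42.5%, the multi-step checkout 167/319 = 52.4% → the multi-step checkout
Flow A wins each traffic group but the multi-step checkout wins overall — the comparison reverses. Flow A's sessions skew toward search, which has a lower base rate.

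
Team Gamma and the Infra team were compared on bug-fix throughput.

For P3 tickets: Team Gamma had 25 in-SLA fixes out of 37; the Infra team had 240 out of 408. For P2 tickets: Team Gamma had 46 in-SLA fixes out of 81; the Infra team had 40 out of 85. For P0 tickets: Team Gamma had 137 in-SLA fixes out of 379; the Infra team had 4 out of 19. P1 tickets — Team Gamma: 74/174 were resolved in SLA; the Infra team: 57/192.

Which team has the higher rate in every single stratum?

Team Gamma

P3: Team Gamma 25/37 = 67.6%, the Infra team 240/408 = 58.8% → Team Gamma
P2: Team Gamma 46/81 = 56.8%, the Infra team 40/85 = 47.1% → Team Gamma
P0: Team Gamma 137/379 = 36.1%, the Infra team 4/19 = 21.1% → Team Gamma
P1: Team Gamma 74/174 = 42.5%, the Infra team 57/192 = 29.7% → Team Gamma
Team Gamma has the higher rate in all 4 groups.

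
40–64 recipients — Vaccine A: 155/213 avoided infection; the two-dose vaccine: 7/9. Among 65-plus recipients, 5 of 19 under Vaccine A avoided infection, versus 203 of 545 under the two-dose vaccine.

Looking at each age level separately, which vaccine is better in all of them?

the two-dose vaccine

40–64: Vaccine A 155/213 = 72.8%, the two-dose vaccine 7/9 = 77.8% → the two-dose vaccine
65-plus: Vaccine A 5/19 = 26.3%, the two-dose vaccine 203/545 = 37.2% → the two-dose vaccine
The two-dose vaccine has the higher rate in both groups.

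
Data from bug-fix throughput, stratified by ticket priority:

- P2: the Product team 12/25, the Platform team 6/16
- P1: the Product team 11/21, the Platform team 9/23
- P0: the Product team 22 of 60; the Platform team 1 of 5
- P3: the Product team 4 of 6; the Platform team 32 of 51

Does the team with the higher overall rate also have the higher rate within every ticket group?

P2: the Product team 12/25 = 48.0%, the Platform team 6/16 = 37.5% → the Product team
P1: the Product team 11/21 = 52.4%, the Platform team 9/23 = 39.1% → the Product team
P0: the Product team 22/60 = 36.7%, the Platform team 1/5 = 20.0% → the Product team
P3: the Product team 4/6 = 66.7%, the Platform team 32/51 = 62.7% → the Product team
Overall: the Product team 49/112 = 43.8%, the Platform team 48/95 = 50.5% → the Platform team
The Product team wins each ticket group but the Platform team wins overall — the comparison reverses. The Product team's tickets skew toward P0, which has a lower base rate.

No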